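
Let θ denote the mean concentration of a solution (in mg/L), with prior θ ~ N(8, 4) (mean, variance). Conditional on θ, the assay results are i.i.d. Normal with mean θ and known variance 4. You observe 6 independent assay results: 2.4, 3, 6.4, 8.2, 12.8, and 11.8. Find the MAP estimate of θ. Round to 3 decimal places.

n = 6; x̄ = (2.4 + 3 + 6.4 + 8.2 + 12.8 + 11.8)/6 = 44.6/6 = 223/30 ≈ 7.4333.
For a Normal prior and Normal likelihood with known variance, the posterior is Normal; its mode equals its mean, the precision-weighted average.
Prior precision 1/σ₀² = 1/4 = 0.25; data precision n/σ² = 6/4 = 1.5.
θ̂ = (0.25·8 + 1.5·(223/30)) / (0.25 + 1.5) = 13.15/1.75 = 263/35 ≈ 7.514.

θ̂_MAP = 7.514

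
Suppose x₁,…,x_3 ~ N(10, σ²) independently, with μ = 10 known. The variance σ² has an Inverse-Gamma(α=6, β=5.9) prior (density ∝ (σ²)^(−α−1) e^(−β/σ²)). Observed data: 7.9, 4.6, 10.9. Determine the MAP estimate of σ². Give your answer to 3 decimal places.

Sum of squared deviations about the known mean: SS = (7.9−10)² + (4.6−10)² + (10.9−10)² = 34.38.
The Normal likelihood contributes (σ²)^(−n/2) exp(−SS/(2σ²)), so the posterior is Inverse-Gamma(α + n/2, β + SS/2) = Inverse-Gamma(7.5, 23.09).
The mode of Inverse-Gamma(a, b) is b/(a+1) = 23.09/8.5 ≈ 2.716.

σ̂²_MAP = 2.716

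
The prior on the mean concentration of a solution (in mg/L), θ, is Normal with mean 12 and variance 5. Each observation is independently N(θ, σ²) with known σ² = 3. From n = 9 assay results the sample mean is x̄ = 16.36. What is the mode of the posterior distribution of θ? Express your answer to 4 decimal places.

θ̂_MAP = 16.0875

n = 9, x̄ = 16.36.
For a Normal prior and Normal likelihood with known variance, the posterior is Normal; its mode equals its mean, the precision-weighted average.
Prior precision 1/σ₀² = 1/5 = 0.2; data precision n/σ² = 9/3 = 3.
θ̂ = (0.2·12 + 3·16.36) / (0.2 + 3) = 51.48/3.2 = 16.0875.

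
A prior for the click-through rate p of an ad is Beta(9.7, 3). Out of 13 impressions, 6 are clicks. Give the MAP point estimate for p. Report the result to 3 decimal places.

Prior: Beta(9.7, 3).
Data: 6 successes in 13 trials. The binomial likelihood contributes p^6(1−p)^7, so the posterior is Beta(9.7+6, 3+7) = Beta(15.7, 10).
For Beta(a, b) with a, b > 1 the mode is (a−1)/(a+b−2) = 14.7/23.7 ≈ 0.620.

p̂_MAP = 0.620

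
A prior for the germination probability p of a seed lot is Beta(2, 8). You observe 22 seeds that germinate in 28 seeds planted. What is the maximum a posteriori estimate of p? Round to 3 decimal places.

Prior: Beta(2, 8).
Data: 22 successes in 28 trials. The binomial likelihood contributes p^22(1−p)^6, so the posterior is Beta(2+22, 8+6) = Beta(24, 14).
For Beta(a, b) with a, b > 1 the mode is (a−1)/(a+b−2) = 23/36 ≈ 0.639.

p̂_MAP = 0.639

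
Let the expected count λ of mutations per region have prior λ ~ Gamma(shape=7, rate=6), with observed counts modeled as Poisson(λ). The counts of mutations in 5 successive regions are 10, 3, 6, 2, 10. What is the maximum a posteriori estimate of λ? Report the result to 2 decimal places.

λ̂_MAP = 3.36

Σxᵢ = 10+3+6+2+10 = 31, with n = 5.
Posterior ∝ λ^6e^(−6λ) · λ^31e^(−5λ) = λ^37e^(−11λ), i.e. Gamma(shape=38, rate=11).
The mode of a Gamma(a, b) with a ≥ 1 (shape–rate) is (a−1)/b = 37/11 ≈ 3.36.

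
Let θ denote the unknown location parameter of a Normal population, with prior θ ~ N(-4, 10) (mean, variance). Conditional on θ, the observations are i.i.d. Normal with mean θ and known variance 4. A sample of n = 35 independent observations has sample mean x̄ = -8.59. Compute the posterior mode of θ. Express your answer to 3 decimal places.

n = 35, x̄ = -8.59.
For a Normal prior and Normal likelihood with known variance, the posterior is Normal; its mode equals its mean, the precision-weighted average.
Prior precision 1/σ₀² = 1/10 = 0.1; data precision n/σ² = 35/4 = 8.75.
θ̂ = (0.1·(-4) + 8.75·(-8.59)) / (0.1 + 8.75) = (-75.5625)/8.85 = -2015/236 ≈ -8.538.

θ̂_MAP = -8.538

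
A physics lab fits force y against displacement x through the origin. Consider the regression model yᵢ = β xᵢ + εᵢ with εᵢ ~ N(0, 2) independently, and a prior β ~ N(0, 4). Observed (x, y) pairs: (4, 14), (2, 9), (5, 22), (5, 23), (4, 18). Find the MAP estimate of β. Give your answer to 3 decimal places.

log p(β | y) = −Σ(yᵢ − βxᵢ)²/(2·2) − β²/(2·4) + const.
Setting the derivative to zero: Σxᵢ(yᵢ − βxᵢ)/2 − β/4 = 0, so β = Σxᵢyᵢ / (Σxᵢ² + σ²/τ²).
Σxᵢyᵢ = 4·14 + 2·9 + 5·22 + 5·23 + 4·18 = 371; Σxᵢ² = 86; σ²/τ² = 0.5.
β̂_MAP = 371 / (86 + 0.5) = 371/86.5 ≈ 4.289.

β̂_MAP = 4.289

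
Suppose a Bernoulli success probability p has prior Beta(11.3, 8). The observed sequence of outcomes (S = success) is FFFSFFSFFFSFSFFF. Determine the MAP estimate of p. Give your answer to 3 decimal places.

Prior: Beta(11.3, 8).
Data: 4 successes in 16 trials (from the sequence). The binomial likelihood contributes p^4(1−p)^12, so the posterior is Beta(11.3+4, 8+12) = Beta(15.3, 20).
For Beta(a, b) with a, b > 1 the mode is (a−1)/(a+b−2) = 14.3/33.3 ≈ 0.429.

p̂_MAP = 0.429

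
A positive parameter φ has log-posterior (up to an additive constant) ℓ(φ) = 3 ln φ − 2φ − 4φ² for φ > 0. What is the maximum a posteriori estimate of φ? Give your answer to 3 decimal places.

φ̂_MAP = 0.500

ℓ'(φ) = 3/φ − 2 − 8φ. Setting this to zero and multiplying by φ: 8φ² + 2φ − 3 = 0.
φ = (−2 + √(2² + 4·8·3)) / (2·8) = (−2 + √100) / 16 = (−2 + 10)/16 = 1/2.
ℓ''(φ) = −3/φ² − 8 < 0, confirming a maximum.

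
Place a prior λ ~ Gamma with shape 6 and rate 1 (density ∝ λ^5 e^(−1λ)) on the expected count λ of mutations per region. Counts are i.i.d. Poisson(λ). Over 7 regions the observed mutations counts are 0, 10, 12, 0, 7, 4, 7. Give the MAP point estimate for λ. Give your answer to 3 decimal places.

Σxᵢ = 0+10+12+0+7+4+7 = 40, with n = 7.
Posterior ∝ λ^5e^(−1λ) · λ^40e^(−7λ) = λ^45e^(−8λ), i.e. Gamma(shape=46, rate=8).
The mode of a Gamma(a, b) with a ≥ 1 (shape–rate) is (a−1)/b = 45/8 ≈ 5.625.

λ̂_MAP = 5.625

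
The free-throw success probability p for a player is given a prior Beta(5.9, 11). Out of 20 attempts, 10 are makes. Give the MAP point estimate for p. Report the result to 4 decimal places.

Prior: Beta(5.9, 11).
Data: 10 successes in 20 trials. The binomial likelihood contributes p^10(1−p)^10, so the posterior is Beta(5.9+10, 11+10) = Beta(15.9, 21).
For Beta(a, b) with a, b > 1 the mode is (a−1)/(a+b−2) = 14.9/34.9 ≈ 0.4269.

p̂_MAP = 0.4269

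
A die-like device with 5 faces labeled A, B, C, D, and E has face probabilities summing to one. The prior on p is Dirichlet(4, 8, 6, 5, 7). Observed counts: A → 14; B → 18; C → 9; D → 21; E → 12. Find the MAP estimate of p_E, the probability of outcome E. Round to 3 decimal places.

The posterior is Dirichlet(αᵢ + nᵢ) = Dirichlet(18, 26, 15, 26, 19).
For a Dirichlet(a₁,…,a_K) with all aᵢ > 1, the mode has j-th component (aⱼ − 1)/(Σaᵢ − K).
Here Σaᵢ = 104 and K = 5, so p_E = (19 − 1)/(104 − 5) = 18/99 ≈ 0.182.

MAP estimate of p_E = 0.182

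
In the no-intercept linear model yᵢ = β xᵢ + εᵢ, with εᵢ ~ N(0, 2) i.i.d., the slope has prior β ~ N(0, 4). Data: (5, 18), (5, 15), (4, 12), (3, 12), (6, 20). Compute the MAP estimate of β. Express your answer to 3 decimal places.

β̂_MAP = 3.309

log p(β | y) = −Σ(yᵢ − βxᵢ)²/(2·2) − β²/(2·4) + const.
Setting the derivative to zero: Σxᵢ(yᵢ − βxᵢ)/2 − β/4 = 0, so β = Σxᵢyᵢ / (Σxᵢ² + σ²/τ²).
Σxᵢyᵢ = 5·18 + 5·15 + 4·12 + 3·12 + 6·20 = 369; Σxᵢ² = 111; σ²/τ² = 0.5.
β̂_MAP = 369 / (111 + 0.5) = 369/111.5 ≈ 3.309.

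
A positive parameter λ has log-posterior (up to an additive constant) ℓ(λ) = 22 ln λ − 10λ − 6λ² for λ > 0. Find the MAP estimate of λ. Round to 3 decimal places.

ℓ'(λ) = 22/λ − 10 − 12λ. Setting this to zero and multiplying by λ: 12λ² + 10λ − 22 = 0.
λ = (−10 + √(10² + 4·12·22)) / (2·12) = (−10 + √1156) / 24 = (−10 + 34)/24 = 1.
ℓ''(λ) = −22/λ² − 12 < 0, confirming a maximum.

λ̂_MAP = 1.000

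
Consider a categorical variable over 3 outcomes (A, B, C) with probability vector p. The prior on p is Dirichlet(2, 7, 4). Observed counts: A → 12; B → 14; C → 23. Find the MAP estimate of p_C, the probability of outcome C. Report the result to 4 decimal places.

The posterior is Dirichlet(αᵢ + nᵢ) = Dirichlet(14, 21, 27).
For a Dirichlet(a₁,…,a_K) with all aᵢ > 1, the mode has j-th component (aⱼ − 1)/(Σaᵢ − K).
Here Σaᵢ = 62 and K = 3, so p_C = (27 − 1)/(62 − 3) = 26/59 ≈ 0.4407.

MAP estimate of p_C = 0.4407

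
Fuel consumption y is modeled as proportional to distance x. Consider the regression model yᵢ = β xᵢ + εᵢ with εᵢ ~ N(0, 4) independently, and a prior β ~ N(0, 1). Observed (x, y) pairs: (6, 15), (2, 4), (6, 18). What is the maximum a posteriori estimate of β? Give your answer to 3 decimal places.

log p(β | y) = −Σ(yᵢ − βxᵢ)²/(2·4) − β²/(2·1) + const.
Setting the derivative to zero: Σxᵢ(yᵢ − βxᵢ)/4 − β/1 = 0, so β = Σxᵢyᵢ / (Σxᵢ² + σ²/τ²).
Σxᵢyᵢ = 6·15 + 2·4 + 6·18 = 206; Σxᵢ² = 76; σ²/τ² = 4.
β̂_MAP = 206 / (76 + 4) = 206/80 ≈ 2.575.

β̂_MAP = 2.575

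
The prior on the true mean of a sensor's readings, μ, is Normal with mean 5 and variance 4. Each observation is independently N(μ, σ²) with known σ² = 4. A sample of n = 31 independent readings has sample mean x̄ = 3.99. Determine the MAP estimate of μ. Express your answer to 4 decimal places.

n = 31, x̄ = 3.99.
For a Normal prior and Normal likelihood with known variance, the posterior is Normal; its mode equals its mean, the precision-weighted average.
Prior precision 1/σ₀² = 1/4 = 0.25; data precision n/σ² = 31/4 = 7.75.
μ̂ = (0.25·5 + 7.75·3.99) / (0.25 + 7.75) = 32.1725/8 = 4.0215625 ≈ 4.0216.

μ̂_MAP = 4.0216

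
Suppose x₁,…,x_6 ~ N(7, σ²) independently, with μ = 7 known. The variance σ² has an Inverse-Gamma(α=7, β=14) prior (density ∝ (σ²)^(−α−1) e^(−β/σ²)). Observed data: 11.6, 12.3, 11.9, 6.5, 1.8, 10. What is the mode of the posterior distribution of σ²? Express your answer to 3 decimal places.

Sum of squared deviations about the known mean: SS = (11.6−7)² + (12.3−7)² + (11.9−7)² + (6.5−7)² + (1.8−7)² + (10−7)² = 109.55.
The Normal likelihood contributes (σ²)^(−n/2) exp(−SS/(2σ²)), so the posterior is Inverse-Gamma(α + n/2, β + SS/2) = Inverse-Gamma(10, 68.775).
The mode of Inverse-Gamma(a, b) is b/(a+1) = 68.775/11 ≈ 6.252.

σ̂²_MAP = 6.252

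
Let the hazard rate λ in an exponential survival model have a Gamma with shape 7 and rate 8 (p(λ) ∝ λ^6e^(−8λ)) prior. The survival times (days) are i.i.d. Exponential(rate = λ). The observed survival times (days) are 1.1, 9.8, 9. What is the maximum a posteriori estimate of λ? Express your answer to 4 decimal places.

λ̂_MAP = 0.3226

The Exponential(rate=λ) likelihood is ∝ λ^n e^(−λΣtᵢ). Here n = 3 and Σtᵢ = 1.1 + 9.8 + 9 = 19.9.
Posterior ∝ λ^6e^(−8λ) · λ^3e^(−19.9λ) = λ^9e^(−27.9λ), i.e. Gamma(10, 27.9).
Mode = (a−1)/b = 9/27.9 ≈ 0.3226.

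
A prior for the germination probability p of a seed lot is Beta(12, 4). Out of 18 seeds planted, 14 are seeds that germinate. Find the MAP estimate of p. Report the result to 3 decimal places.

p̂_MAP = 0.781

Prior: Beta(12, 4).
Data: 14 successes in 18 trials. The binomial likelihood contributes p^14(1−p)^4, so the posterior is Beta(12+14, 4+4) = Beta(26, 8).
For Beta(a, b) with a, b > 1 the mode is (a−1)/(a+b−2) = 25/32 ≈ 0.781.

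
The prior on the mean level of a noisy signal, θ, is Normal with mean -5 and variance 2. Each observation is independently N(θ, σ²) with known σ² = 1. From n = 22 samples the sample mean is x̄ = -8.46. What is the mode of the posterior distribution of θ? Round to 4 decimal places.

n = 22, x̄ = -8.46.
For a Normal prior and Normal likelihood with known variance, the posterior is Normal; its mode equals its mean, the precision-weighted average.
Prior precision 1/σ₀² = 1/2 = 0.5; data precision n/σ² = 22/1 = 22.
θ̂ = (0.5·(-5) + 22·(-8.46)) / (0.5 + 22) = (-188.62)/22.5 = -9431/1125 ≈ -8.3831.

θ̂_MAP = -8.3831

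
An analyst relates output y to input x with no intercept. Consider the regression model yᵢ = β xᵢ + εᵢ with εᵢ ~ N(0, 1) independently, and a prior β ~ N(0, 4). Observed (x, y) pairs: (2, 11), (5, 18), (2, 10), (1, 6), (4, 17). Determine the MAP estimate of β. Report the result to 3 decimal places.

β̂_MAP = 4.100

log p(β | y) = −Σ(yᵢ − βxᵢ)²/(2·1) − β²/(2·4) + const.
Setting the derivative to zero: Σxᵢ(yᵢ − βxᵢ)/1 − β/4 = 0, so β = Σxᵢyᵢ / (Σxᵢ² + σ²/τ²).
Σxᵢyᵢ = 2·11 + 5·18 + 2·10 + 1·6 + 4·17 = 206; Σxᵢ² = 50; σ²/τ² = 0.25.
β̂_MAP = 206 / (50 + 0.25) = 206/50.25 ≈ 4.100.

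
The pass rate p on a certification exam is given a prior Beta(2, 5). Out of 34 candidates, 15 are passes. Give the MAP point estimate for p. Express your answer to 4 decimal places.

Prior: Beta(2, 5).
Data: 15 successes in 34 trials. The binomial likelihood contributes p^15(1−p)^19, so the posterior is Beta(2+15, 5+19) = Beta(17, 24).
For Beta(a, b) with a, b > 1 the mode is (a−1)/(a+b−2) = 16/39 ≈ 0.4103.

p̂_MAP = 0.4103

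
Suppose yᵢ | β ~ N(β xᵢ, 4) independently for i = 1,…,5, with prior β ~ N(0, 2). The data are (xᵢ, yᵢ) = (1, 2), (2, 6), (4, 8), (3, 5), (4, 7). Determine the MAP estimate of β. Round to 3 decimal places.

β̂_MAP = 1.854

log p(β | y) = −Σ(yᵢ − βxᵢ)²/(2·4) − β²/(2·2) + const.
Setting the derivative to zero: Σxᵢ(yᵢ − βxᵢ)/4 − β/2 = 0, so β = Σxᵢyᵢ / (Σxᵢ² + σ²/τ²).
Σxᵢyᵢ = 1·2 + 2·6 + 4·8 + 3·5 + 4·7 = 89; Σxᵢ² = 46; σ²/τ² = 2.
β̂_MAP = 89 / (46 + 2) = 89/48 ≈ 1.854.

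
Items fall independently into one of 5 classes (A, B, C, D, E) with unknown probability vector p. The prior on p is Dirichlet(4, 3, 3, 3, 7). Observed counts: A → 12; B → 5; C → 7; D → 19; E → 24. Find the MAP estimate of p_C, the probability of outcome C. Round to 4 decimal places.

The posterior is Dirichlet(αᵢ + nᵢ) = Dirichlet(16, 8, 10, 22, 31).
For a Dirichlet(a₁,…,a_K) with all aᵢ > 1, the mode has j-th component (aⱼ − 1)/(Σaᵢ − K).
Here Σaᵢ = 87 and K = 5, so p_C = (10 − 1)/(87 − 5) = 9/82 ≈ 0.1098.

MAP estimate of p_C = 0.1098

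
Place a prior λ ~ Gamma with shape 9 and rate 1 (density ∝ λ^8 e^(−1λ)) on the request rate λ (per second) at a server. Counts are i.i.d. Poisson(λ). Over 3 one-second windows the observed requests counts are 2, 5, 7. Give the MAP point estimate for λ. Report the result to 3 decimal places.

λ̂_MAP = 5.500

Σxᵢ = 2+5+7 = 14, with n = 3.
Posterior ∝ λ^8e^(−1λ) · λ^14e^(−3λ) = λ^22e^(−4λ), i.e. Gamma(shape=23, rate=4).
The mode of a Gamma(a, b) with a ≥ 1 (shape–rate) is (a−1)/b = 22/4 ≈ 5.500.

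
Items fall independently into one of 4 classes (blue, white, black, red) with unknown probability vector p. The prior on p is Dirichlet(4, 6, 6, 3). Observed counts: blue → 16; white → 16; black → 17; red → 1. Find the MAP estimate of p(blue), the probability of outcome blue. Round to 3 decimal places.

The posterior is Dirichlet(αᵢ + nᵢ) = Dirichlet(20, 22, 23, 4).
For a Dirichlet(a₁,…,a_K) with all aᵢ > 1, the mode has j-th component (aⱼ − 1)/(Σaᵢ − K).
Here Σaᵢ = 69 and K = 4, so p(blue) = (20 − 1)/(69 − 4) = 19/65 ≈ 0.292.

MAP estimate of p(blue) = 0.292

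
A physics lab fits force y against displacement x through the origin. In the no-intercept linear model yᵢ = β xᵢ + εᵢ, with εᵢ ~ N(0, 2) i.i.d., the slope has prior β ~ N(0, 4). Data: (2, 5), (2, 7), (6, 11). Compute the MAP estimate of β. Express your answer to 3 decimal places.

β̂_MAP = 2.022

log p(β | y) = −Σ(yᵢ − βxᵢ)²/(2·2) − β²/(2·4) + const.
Setting the derivative to zero: Σxᵢ(yᵢ − βxᵢ)/2 − β/4 = 0, so β = Σxᵢyᵢ / (Σxᵢ² + σ²/τ²).
Σxᵢyᵢ = 2·5 + 2·7 + 6·11 = 90; Σxᵢ² = 44; σ²/τ² = 0.5.
β̂_MAP = 90 / (44 + 0.5) = 90/44.5 ≈ 2.022.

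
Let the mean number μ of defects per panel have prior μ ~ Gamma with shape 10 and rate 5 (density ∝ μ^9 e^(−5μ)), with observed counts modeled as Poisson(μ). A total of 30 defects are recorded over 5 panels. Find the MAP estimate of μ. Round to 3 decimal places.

Σxᵢ = 30, n = 5.
Posterior ∝ μ^9e^(−5μ) · μ^30e^(−5μ) = μ^39e^(−10μ), i.e. Gamma(shape=40, rate=10).
The mode of a Gamma(a, b) with a ≥ 1 (shape–rate) is (a−1)/b = 39/10 ≈ 3.900.

μ̂_MAP = 3.900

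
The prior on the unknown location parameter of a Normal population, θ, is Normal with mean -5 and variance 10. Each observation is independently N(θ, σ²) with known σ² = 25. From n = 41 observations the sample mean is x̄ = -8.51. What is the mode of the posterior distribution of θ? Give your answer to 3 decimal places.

θ̂_MAP = -8.308

n = 41, x̄ = -8.51.
For a Normal prior and Normal likelihood with known variance, the posterior is Normal; its mode equals its mean, the precision-weighted average.
Prior precision 1/σ₀² = 1/10 = 0.1; data precision n/σ² = 41/25 = 1.64.
θ̂ = (0.1·(-5) + 1.64·(-8.51)) / (0.1 + 1.64) = (-14.4564)/1.74 = -12047/1450 ≈ -8.308.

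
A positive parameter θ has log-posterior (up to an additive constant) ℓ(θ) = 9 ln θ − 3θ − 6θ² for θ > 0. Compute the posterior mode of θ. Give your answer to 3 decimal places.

θ̂_MAP = 0.750

ℓ'(θ) = 9/θ − 3 − 12θ. Setting this to zero and multiplying by θ: 12θ² + 3θ − 9 = 0.
θ = (−3 + √(3² + 4·12·9)) / (2·12) = (−3 + √441) / 24 = (−3 + 21)/24 = 3/4.
ℓ''(θ) = −9/θ² − 12 < 0, confirming a maximum.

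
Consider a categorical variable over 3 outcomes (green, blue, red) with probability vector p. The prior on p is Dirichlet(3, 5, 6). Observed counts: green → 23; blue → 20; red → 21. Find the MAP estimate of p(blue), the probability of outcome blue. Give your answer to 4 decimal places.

The posterior is Dirichlet(αᵢ + nᵢ) = Dirichlet(26, 25, 27).
For a Dirichlet(a₁,…,a_K) with all aᵢ > 1, the mode has j-th component (aⱼ − 1)/(Σaᵢ − K).
Here Σaᵢ = 78 and K = 3, so p(blue) = (25 − 1)/(78 − 3) = 24/75 ≈ 0.3200.

MAP estimate of p(blue) = 0.3200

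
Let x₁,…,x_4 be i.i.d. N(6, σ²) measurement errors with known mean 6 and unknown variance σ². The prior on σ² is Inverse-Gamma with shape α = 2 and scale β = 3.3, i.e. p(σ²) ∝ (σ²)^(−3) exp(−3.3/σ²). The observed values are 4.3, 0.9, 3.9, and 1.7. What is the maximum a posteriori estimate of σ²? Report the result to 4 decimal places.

σ̂²_MAP = 5.8400

Sum of squared deviations about the known mean: SS = (4.3−6)² + (0.9−6)² + (3.9−6)² + (1.7−6)² = 51.8.
The Normal likelihood contributes (σ²)^(−n/2) exp(−SS/(2σ²)), so the posterior is Inverse-Gamma(α + n/2, β + SS/2) = Inverse-Gamma(4, 29.2).
The mode of Inverse-Gamma(a, b) is b/(a+1) = 29.2/5 ≈ 5.8400.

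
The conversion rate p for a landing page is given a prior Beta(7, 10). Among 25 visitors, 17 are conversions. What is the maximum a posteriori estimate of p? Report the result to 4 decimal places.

Prior: Beta(7, 10).
Data: 17 successes in 25 trials. The binomial likelihood contributes p^17(1−p)^8, so the posterior is Beta(7+17, 10+8) = Beta(24, 18).
For Beta(a, b) with a, b > 1 the mode is (a−1)/(a+b−2) = 23/40 ≈ 0.5750.

p̂_MAP = 0.5750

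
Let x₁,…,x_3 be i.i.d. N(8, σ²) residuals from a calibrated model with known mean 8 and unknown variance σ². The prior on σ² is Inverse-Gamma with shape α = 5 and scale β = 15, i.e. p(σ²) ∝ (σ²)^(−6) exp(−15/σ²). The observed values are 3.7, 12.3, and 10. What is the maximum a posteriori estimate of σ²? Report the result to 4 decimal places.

σ̂²_MAP = 4.7320

Sum of squared deviations about the known mean: SS = (3.7−8)² + (12.3−8)² + (10−8)² = 40.98.
The Normal likelihood contributes (σ²)^(−n/2) exp(−SS/(2σ²)), so the posterior is Inverse-Gamma(α + n/2, β + SS/2) = Inverse-Gamma(6.5, 35.49).
The mode of Inverse-Gamma(a, b) is b/(a+1) = 35.49/7.5 ≈ 4.7320.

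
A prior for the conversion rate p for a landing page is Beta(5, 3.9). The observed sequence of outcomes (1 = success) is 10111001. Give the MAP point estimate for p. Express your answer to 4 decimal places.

Prior: Beta(5, 3.9).
Data: 5 successes in 8 trials (from the sequence). The binomial likelihood contributes p^5(1−p)^3, so the posterior is Beta(5+5, 3.9+3) = Beta(10, 6.9).
For Beta(a, b) with a, b > 1 the mode is (a−1)/(a+b−2) = 9/14.9 ≈ 0.6040.

p̂_MAP = 0.6040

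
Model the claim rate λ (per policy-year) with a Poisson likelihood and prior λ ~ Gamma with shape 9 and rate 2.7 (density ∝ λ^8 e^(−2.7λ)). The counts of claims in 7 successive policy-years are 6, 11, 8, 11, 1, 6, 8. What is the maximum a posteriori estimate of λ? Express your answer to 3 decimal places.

Σxᵢ = 6+11+8+11+1+6+8 = 51, with n = 7.
Posterior ∝ λ^8e^(−2.7λ) · λ^51e^(−7λ) = λ^59e^(−9.7λ), i.e. Gamma(shape=60, rate=9.7).
The mode of a Gamma(a, b) with a ≥ 1 (shape–rate) is (a−1)/b = 59/9.7 ≈ 6.082.

λ̂_MAP = 6.082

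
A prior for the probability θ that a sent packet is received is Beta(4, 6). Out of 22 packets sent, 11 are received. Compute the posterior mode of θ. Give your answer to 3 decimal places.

Prior: Beta(4, 6).
Data: 11 successes in 22 trials. The binomial likelihood contributes θ^11(1−θ)^11, so the posterior is Beta(4+11, 6+11) = Beta(15, 17).
For Beta(a, b) with a, b > 1 the mode is (a−1)/(a+b−2) = 14/30 ≈ 0.467.

θ̂_MAP = 0.467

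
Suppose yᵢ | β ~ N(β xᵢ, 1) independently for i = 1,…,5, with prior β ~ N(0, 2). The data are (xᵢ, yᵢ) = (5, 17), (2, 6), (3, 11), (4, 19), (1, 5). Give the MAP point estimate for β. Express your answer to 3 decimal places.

log p(β | y) = −Σ(yᵢ − βxᵢ)²/(2·1) − β²/(2·2) + const.
Setting the derivative to zero: Σxᵢ(yᵢ − βxᵢ)/1 − β/2 = 0, so β = Σxᵢyᵢ / (Σxᵢ² + σ²/τ²).
Σxᵢyᵢ = 5·17 + 2·6 + 3·11 + 4·19 + 1·5 = 211; Σxᵢ² = 55; σ²/τ² = 0.5.
β̂_MAP = 211 / (55 + 0.5) = 211/55.5 ≈ 3.802.

β̂_MAP = 3.802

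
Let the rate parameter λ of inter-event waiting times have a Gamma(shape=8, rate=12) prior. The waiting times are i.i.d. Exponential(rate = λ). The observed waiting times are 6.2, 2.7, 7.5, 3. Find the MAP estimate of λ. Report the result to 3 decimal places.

λ̂_MAP = 0.350

The Exponential(rate=λ) likelihood is ∝ λ^n e^(−λΣtᵢ). Here n = 4 and Σtᵢ = 6.2 + 2.7 + 7.5 + 3 = 19.4.
Posterior ∝ λ^7e^(−12λ) · λ^4e^(−19.4λ) = λ^11e^(−31.4λ), i.e. Gamma(12, 31.4).
Mode = (a−1)/b = 11/31.4 ≈ 0.350.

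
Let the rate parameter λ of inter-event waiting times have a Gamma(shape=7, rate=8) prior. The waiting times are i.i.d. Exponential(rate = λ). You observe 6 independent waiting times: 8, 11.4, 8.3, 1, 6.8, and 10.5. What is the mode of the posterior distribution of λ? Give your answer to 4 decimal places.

λ̂_MAP = 0.2222

The Exponential(rate=λ) likelihood is ∝ λ^n e^(−λΣtᵢ). Here n = 6 and Σtᵢ = 8 + 11.4 + 8.3 + 1 + 6.8 + 10.5 = 46.
Posterior ∝ λ^6e^(−8λ) · λ^6e^(−46λ) = λ^12e^(−54λ), i.e. Gamma(13, 54).
Mode = (a−1)/b = 12/54 ≈ 0.2222.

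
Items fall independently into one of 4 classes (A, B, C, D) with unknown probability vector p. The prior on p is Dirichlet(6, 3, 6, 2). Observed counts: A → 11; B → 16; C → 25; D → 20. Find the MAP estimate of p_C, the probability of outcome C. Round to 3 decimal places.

The posterior is Dirichlet(αᵢ + nᵢ) = Dirichlet(17, 19, 31, 22).
For a Dirichlet(a₁,…,a_K) with all aᵢ > 1, the mode has j-th component (aⱼ − 1)/(Σaᵢ − K).
Here Σaᵢ = 89 and K = 4, so p_C = (31 − 1)/(89 − 4) = 30/85 ≈ 0.353.

MAP estimate of p_C = 0.353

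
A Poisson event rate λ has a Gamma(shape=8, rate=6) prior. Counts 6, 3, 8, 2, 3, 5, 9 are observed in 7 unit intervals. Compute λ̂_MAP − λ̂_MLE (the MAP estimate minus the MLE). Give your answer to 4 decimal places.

MAP − MLE = -1.8352

Σxᵢ = 36. Posterior is Gamma(44, 13); MAP = (44−1)/13 = 43/13 ≈ 3.30769.
MLE = x̄ = 36/7 ≈ 5.14286.
Difference = 43/13 − 36/7 = -167/91 ≈ -1.8352.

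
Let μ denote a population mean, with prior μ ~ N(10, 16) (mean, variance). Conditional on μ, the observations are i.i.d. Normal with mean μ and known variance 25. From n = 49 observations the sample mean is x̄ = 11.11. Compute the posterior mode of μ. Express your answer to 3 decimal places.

μ̂_MAP = 11.076

n = 49, x̄ = 11.11.
For a Normal prior and Normal likelihood with known variance, the posterior is Normal; its mode equals its mean, the precision-weighted average.
Prior precision 1/σ₀² = 1/16 = 0.0625; data precision n/σ² = 49/25 = 1.96.
μ̂ = (0.0625·10 + 1.96·11.11) / (0.0625 + 1.96) = 22.4006/2.0225 = 224006/20225 ≈ 11.076.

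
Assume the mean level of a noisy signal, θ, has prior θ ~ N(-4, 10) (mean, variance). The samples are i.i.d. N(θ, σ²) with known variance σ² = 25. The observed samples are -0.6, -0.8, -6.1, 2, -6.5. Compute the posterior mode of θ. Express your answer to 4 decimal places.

n = 5; x̄ = ((-0.6) + (-0.8) + (-6.1) + 2 + (-6.5))/5 = -12/5 = -2.4.
For a Normal prior and Normal likelihood with known variance, the posterior is Normal; its mode equals its mean, the precision-weighted average.
Prior precision 1/σ₀² = 1/10 = 0.1; data precision n/σ² = 5/25 = 0.2.
θ̂ = (0.1·(-4) + 0.2·(-2.4)) / (0.1 + 0.2) = (-0.88)/0.3 = -44/15 ≈ -2.9333.

θ̂_MAP = -2.9333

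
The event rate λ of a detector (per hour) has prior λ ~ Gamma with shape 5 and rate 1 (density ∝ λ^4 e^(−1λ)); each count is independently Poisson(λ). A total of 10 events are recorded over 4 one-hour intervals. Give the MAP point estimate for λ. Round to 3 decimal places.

λ̂_MAP = 2.800

Σxᵢ = 10, n = 4.
Posterior ∝ λ^4e^(−1λ) · λ^10e^(−4λ) = λ^14e^(−5λ), i.e. Gamma(shape=15, rate=5).
The mode of a Gamma(a, b) with a ≥ 1 (shape–rate) is (a−1)/b = 14/5 ≈ 2.800.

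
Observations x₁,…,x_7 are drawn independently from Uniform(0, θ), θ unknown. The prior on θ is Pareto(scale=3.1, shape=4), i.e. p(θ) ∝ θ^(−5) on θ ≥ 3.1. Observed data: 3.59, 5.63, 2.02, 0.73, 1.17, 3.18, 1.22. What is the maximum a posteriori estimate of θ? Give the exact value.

The Uniform(0, θ) likelihood is θ^(−n) for θ ≥ max(xᵢ), zero otherwise. Here max(xᵢ) = 5.63.
Posterior ∝ θ^(−5) · θ^(−7) = θ^(−12) on θ ≥ max(3.1, 5.63) = 5.63.
This density is strictly decreasing in θ, so the posterior mode lies at the lower boundary of the support.

θ̂_MAP = 5.63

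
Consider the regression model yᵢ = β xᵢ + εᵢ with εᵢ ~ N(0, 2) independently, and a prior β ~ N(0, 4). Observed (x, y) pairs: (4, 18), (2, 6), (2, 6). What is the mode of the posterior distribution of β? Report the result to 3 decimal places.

β̂_MAP = 3.918

log p(β | y) = −Σ(yᵢ − βxᵢ)²/(2·2) − β²/(2·4) + const.
Setting the derivative to zero: Σxᵢ(yᵢ − βxᵢ)/2 − β/4 = 0, so β = Σxᵢyᵢ / (Σxᵢ² + σ²/τ²).
Σxᵢyᵢ = 4·18 + 2·6 + 2·6 = 96; Σxᵢ² = 24; σ²/τ² = 0.5.
β̂_MAP = 96 / (24 + 0.5) = 96/24.5 ≈ 3.918.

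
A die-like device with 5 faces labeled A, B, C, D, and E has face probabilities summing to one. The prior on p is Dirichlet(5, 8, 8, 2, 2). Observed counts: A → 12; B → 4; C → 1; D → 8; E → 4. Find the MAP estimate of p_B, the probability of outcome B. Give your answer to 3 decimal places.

MAP estimate of p_B = 0.224

The posterior is Dirichlet(αᵢ + nᵢ) = Dirichlet(17, 12, 9, 10, 6).
For a Dirichlet(a₁,…,a_K) with all aᵢ > 1, the mode has j-th component (aⱼ − 1)/(Σaᵢ − K).
Here Σaᵢ = 54 and K = 5, so p_B = (12 − 1)/(54 − 5) = 11/49 ≈ 0.224.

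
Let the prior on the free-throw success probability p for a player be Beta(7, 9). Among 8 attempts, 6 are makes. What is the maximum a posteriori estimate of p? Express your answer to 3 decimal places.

p̂_MAP = 0.545

Prior: Beta(7, 9).
Data: 6 successes in 8 trials. The binomial likelihood contributes p^6(1−p)^2, so the posterior is Beta(7+6, 9+2) = Beta(13, 11).
For Beta(a, b) with a, b > 1 the mode is (a−1)/(a+b−2) = 12/22 ≈ 0.545.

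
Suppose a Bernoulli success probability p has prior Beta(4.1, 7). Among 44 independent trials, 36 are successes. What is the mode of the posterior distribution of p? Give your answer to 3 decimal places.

Prior: Beta(4.1, 7).
Data: 36 successes in 44 trials. The binomial likelihood contributes p^36(1−p)^8, so the posterior is Beta(4.1+36, 7+8) = Beta(40.1, 15).
For Beta(a, b) with a, b > 1 the mode is (a−1)/(a+b−2) = 39.1/53.1 ≈ 0.736.

p̂_MAP = 0.736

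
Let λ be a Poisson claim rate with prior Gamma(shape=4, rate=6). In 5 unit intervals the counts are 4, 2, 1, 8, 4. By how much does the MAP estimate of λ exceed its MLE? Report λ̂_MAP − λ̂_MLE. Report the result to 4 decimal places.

MAP − MLE = -1.8000

Σxᵢ = 19. Posterior is Gamma(23, 11); MAP = (23−1)/11 = 22/11 ≈ 2.00000.
MLE = x̄ = 19/5 ≈ 3.80000.
Difference = 22/11 − 19/5 = -9/5 ≈ -1.8000.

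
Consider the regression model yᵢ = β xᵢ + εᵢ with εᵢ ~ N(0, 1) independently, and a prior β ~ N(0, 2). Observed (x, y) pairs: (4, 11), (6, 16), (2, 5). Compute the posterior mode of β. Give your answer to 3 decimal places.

β̂_MAP = 2.655

log p(β | y) = −Σ(yᵢ − βxᵢ)²/(2·1) − β²/(2·2) + const.
Setting the derivative to zero: Σxᵢ(yᵢ − βxᵢ)/1 − β/2 = 0, so β = Σxᵢyᵢ / (Σxᵢ² + σ²/τ²).
Σxᵢyᵢ = 4·11 + 6·16 + 2·5 = 150; Σxᵢ² = 56; σ²/τ² = 0.5.
β̂_MAP = 150 / (56 + 0.5) = 150/56.5 ≈ 2.655.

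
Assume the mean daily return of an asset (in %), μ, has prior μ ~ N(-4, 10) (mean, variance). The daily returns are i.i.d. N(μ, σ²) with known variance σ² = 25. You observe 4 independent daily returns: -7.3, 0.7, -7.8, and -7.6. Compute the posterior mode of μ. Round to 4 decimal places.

μ̂_MAP = -4.9231

n = 4; x̄ = ((-7.3) + 0.7 + (-7.8) + (-7.6))/4 = -22/4 = -5.5.
For a Normal prior and Normal likelihood with known variance, the posterior is Normal; its mode equals its mean, the precision-weighted average.
Prior precision 1/σ₀² = 1/10 = 0.1; data precision n/σ² = 4/25 = 0.16.
μ̂ = (0.1·(-4) + 0.16·(-5.5)) / (0.1 + 0.16) = (-1.28)/0.26 = -64/13 ≈ -4.9231.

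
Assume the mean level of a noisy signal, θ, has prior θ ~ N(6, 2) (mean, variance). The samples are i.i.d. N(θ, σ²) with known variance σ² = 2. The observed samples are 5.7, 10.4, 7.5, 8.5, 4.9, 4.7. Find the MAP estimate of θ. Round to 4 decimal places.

n = 6; x̄ = (5.7 + 10.4 + 7.5 + 8.5 + 4.9 + 4.7)/6 = 41.7/6 = 6.95.
For a Normal prior and Normal likelihood with known variance, the posterior is Normal; its mode equals its mean, the precision-weighted average.
Prior precision 1/σ₀² = 1/2 = 0.5; data precision n/σ² = 6/2 = 3.
θ̂ = (0.5·6 + 3·6.95) / (0.5 + 3) = 23.85/3.5 = 477/70 ≈ 6.8143.

θ̂_MAP = 6.8143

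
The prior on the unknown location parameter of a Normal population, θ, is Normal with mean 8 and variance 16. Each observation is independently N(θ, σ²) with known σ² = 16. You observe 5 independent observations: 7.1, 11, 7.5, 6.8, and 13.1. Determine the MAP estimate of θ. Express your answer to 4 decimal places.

θ̂_MAP = 8.9167

n = 5; x̄ = (7.1 + 11 + 7.5 + 6.8 + 13.1)/5 = 45.5/5 = 9.1.
For a Normal prior and Normal likelihood with known variance, the posterior is Normal; its mode equals its mean, the precision-weighted average.
Prior precision 1/σ₀² = 1/16 = 0.0625; data precision n/σ² = 5/16 = 0.3125.
θ̂ = (0.0625·8 + 0.3125·9.1) / (0.0625 + 0.3125) = 3.34375/0.375 = 107/12 ≈ 8.9167.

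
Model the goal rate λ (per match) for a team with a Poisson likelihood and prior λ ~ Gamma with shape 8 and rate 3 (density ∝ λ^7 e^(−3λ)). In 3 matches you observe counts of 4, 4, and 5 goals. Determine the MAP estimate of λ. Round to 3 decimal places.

λ̂_MAP = 3.333

Σxᵢ = 4+4+5 = 13, with n = 3.
Posterior ∝ λ^7e^(−3λ) · λ^13e^(−3λ) = λ^20e^(−6λ), i.e. Gamma(shape=21, rate=6).
The mode of a Gamma(a, b) with a ≥ 1 (shape–rate) is (a−1)/b = 20/6 ≈ 3.333.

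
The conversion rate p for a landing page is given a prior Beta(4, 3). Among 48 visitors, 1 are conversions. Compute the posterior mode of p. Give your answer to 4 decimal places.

p̂_MAP = 0.0755

Prior: Beta(4, 3).
Data: 1 success in 48 trials. The binomial likelihood contributes p(1−p)^47, so the posterior is Beta(4+1, 3+47) = Beta(5, 50).
For Beta(a, b) with a, b > 1 the mode is (a−1)/(a+b−2) = 4/53 ≈ 0.0755.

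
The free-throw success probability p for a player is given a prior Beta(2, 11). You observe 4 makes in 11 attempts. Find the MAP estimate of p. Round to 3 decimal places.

Prior: Beta(2, 11).
Data: 4 successes in 11 trials. The binomial likelihood contributes p^4(1−p)^7, so the posterior is Beta(2+4, 11+7) = Beta(6, 18).
For Beta(a, b) with a, b > 1 the mode is (a−1)/(a+b−2) = 5/22 ≈ 0.227.

p̂_MAP = 0.227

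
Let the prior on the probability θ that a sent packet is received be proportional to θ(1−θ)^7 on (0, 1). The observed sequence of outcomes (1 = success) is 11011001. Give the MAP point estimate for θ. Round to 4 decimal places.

The prior density ∝ θ(1−θ)^7 is the kernel of Beta(2, 8).
Data: 5 successes in 8 trials (from the sequence). The binomial likelihood contributes θ^5(1−θ)^3, so the posterior is Beta(2+5, 8+3) = Beta(7, 11).
For Beta(a, b) with a, b > 1 the mode is (a−1)/(a+b−2) = 6/16 ≈ 0.3750.

θ̂_MAP = 0.3750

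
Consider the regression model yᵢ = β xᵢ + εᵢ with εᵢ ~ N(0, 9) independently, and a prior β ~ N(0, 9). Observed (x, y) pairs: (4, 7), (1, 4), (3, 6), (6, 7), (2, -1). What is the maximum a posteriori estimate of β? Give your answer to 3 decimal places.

β̂_MAP = 1.343

log p(β | y) = −Σ(yᵢ − βxᵢ)²/(2·9) − β²/(2·9) + const.
Setting the derivative to zero: Σxᵢ(yᵢ − βxᵢ)/9 − β/9 = 0, so β = Σxᵢyᵢ / (Σxᵢ² + σ²/τ²).
Σxᵢyᵢ = 4·7 + 1·4 + 3·6 + 6·7 + 2·(-1) = 90; Σxᵢ² = 66; σ²/τ² = 1.
β̂_MAP = 90 / (66 + 1) = 90/67 ≈ 1.343.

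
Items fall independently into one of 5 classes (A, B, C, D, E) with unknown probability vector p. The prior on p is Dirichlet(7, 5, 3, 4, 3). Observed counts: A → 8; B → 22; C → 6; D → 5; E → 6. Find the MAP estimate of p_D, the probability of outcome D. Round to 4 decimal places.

The posterior is Dirichlet(αᵢ + nᵢ) = Dirichlet(15, 27, 9, 9, 9).
For a Dirichlet(a₁,…,a_K) with all aᵢ > 1, the mode has j-th component (aⱼ − 1)/(Σaᵢ − K).
Here Σaᵢ = 69 and K = 5, so p_D = (9 − 1)/(69 − 5) = 8/64 ≈ 0.1250.

MAP estimate of p_D = 0.1250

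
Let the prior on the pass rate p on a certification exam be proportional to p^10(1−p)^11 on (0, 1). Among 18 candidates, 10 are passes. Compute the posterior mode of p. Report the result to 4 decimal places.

The prior density ∝ p^10(1−p)^11 is the kernel of Beta(11, 12).
Data: 10 successes in 18 trials. The binomial likelihood contributes p^10(1−p)^8, so the posterior is Beta(11+10, 12+8) = Beta(21, 20).
For Beta(a, b) with a, b > 1 the mode is (a−1)/(a+b−2) = 20/39 ≈ 0.5128.

p̂_MAP = 0.5128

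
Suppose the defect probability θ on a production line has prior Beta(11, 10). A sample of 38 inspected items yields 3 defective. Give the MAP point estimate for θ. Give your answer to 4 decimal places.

Prior: Beta(11, 10).
Data: 3 successes in 38 trials. The binomial likelihood contributes θ^3(1−θ)^35, so the posterior is Beta(11+3, 10+35) = Beta(14, 45).
For Beta(a, b) with a, b > 1 the mode is (a−1)/(a+b−2) = 13/57 ≈ 0.2281.

θ̂_MAP = 0.2281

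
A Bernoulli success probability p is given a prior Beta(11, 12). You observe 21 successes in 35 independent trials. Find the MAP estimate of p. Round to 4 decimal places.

p̂_MAP = 0.5536

Prior: Beta(11, 12).
Data: 21 successes in 35 trials. The binomial likelihood contributes p^21(1−p)^14, so the posterior is Beta(11+21, 12+14) = Beta(32, 26).
For Beta(a, b) with a, b > 1 the mode is (a−1)/(a+b−2) = 31/56 ≈ 0.5536.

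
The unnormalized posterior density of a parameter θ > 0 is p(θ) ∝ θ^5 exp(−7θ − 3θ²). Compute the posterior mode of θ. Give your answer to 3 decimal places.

ℓ'(θ) = 5/θ − 7 − 6θ. Setting this to zero and multiplying by θ: 6θ² + 7θ − 5 = 0.
θ = (−7 + √(7² + 4·6·5)) / (2·6) = (−7 + √169) / 12 = (−7 + 13)/12 = 1/2.
ℓ''(θ) = −5/θ² − 6 < 0, confirming a maximum.

θ̂_MAP = 0.500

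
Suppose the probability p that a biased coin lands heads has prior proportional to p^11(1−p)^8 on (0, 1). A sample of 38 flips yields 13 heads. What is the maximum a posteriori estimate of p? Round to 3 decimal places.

The prior density ∝ p^11(1−p)^8 is the kernel of Beta(12, 9).
Data: 13 successes in 38 trials. The binomial likelihood contributes p^13(1−p)^25, so the posterior is Beta(12+13, 9+25) = Beta(25, 34).
For Beta(a, b) with a, b > 1 the mode is (a−1)/(a+b−2) = 24/57 ≈ 0.421.

p̂_MAP = 0.421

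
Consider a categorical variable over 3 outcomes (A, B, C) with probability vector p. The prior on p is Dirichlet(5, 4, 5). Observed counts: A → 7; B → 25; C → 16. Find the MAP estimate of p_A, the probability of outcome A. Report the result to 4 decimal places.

The posterior is Dirichlet(αᵢ + nᵢ) = Dirichlet(12, 29, 21).
For a Dirichlet(a₁,…,a_K) with all aᵢ > 1, the mode has j-th component (aⱼ − 1)/(Σaᵢ − K).
Here Σaᵢ = 62 and K = 3, so p_A = (12 − 1)/(62 − 3) = 11/59 ≈ 0.1864.

MAP estimate of p_A = 0.1864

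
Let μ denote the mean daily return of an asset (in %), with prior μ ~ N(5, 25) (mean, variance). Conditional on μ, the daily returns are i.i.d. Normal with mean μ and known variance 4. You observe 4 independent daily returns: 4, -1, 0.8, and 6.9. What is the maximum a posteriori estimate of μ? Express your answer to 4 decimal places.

μ̂_MAP = 2.7644

n = 4; x̄ = (4 + (-1) + 0.8 + 6.9)/4 = 10.7/4 = 2.675.
For a Normal prior and Normal likelihood with known variance, the posterior is Normal; its mode equals its mean, the precision-weighted average.
Prior precision 1/σ₀² = 1/25 = 0.04; data precision n/σ² = 4/4 = 1.
μ̂ = (0.04·5 + 1·2.675) / (0.04 + 1) = 2.875/1.04 = 575/208 ≈ 2.7644.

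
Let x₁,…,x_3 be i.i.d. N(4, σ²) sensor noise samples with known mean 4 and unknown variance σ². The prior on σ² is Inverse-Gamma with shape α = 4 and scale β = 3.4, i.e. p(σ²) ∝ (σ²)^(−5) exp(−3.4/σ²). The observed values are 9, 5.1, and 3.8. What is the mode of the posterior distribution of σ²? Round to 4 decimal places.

σ̂²_MAP = 2.5423

Sum of squared deviations about the known mean: SS = (9−4)² + (5.1−4)² + (3.8−4)² = 26.25.
The Normal likelihood contributes (σ²)^(−n/2) exp(−SS/(2σ²)), so the posterior is Inverse-Gamma(α + n/2, β + SS/2) = Inverse-Gamma(5.5, 16.525).
The mode of Inverse-Gamma(a, b) is b/(a+1) = 16.525/6.5 ≈ 2.5423.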